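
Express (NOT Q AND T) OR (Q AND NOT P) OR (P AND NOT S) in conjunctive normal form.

(NOT Q OR NOT P OR NOT S) AND (T OR Q OR P) AND (T OR Q OR NOT S) AND (T OR NOT P OR NOT S)

(NOT Q AND T) OR (Q AND NOT P) OR (P AND NOT S)
⇔ (NOT Q OR Q OR P) AND (NOT Q OR Q OR NOT S) AND (NOT Q OR NOT P OR P) AND (NOT Q OR NOT P OR NOT S) AND (T OR Q OR P) AND (T OR Q OR NOT S) AND (T OR NOT P OR P) AND (T OR NOT P OR NOT S)   — distribute OR over AND
⇔ (NOT Q OR NOT P OR NOT S) AND (T OR Q OR P) AND (T OR Q OR NOT S) AND (T OR NOT P OR NOT S)   — simplify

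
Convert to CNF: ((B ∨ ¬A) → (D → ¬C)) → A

((B ∨ ¬A) → (D → ¬C)) → A
≡ ¬((B ∨ ¬A) → (D → ¬C)) ∨ A   — eliminate →
≡ ¬(¬(B ∨ ¬A) ∨ (D → ¬C)) ∨ A   — eliminate →
≡ ¬(¬(B ∨ ¬A) ∨ ¬D ∨ ¬C) ∨ A   — eliminate →
≡ (¬¬(B ∨ ¬A) ∧ ¬¬D ∧ ¬¬C) ∨ A   — De Morgan
≡ ((B ∨ ¬A) ∧ ¬¬D ∧ ¬¬C) ∨ A   — double negation
≡ ((B ∨ ¬A) ∧ D ∧ ¬¬C) ∨ A   — double negation
≡ ((B ∨ ¬A) ∧ D ∧ C) ∨ A   — double negation
≡ (B ∨ ¬A ∨ A) ∧ (D ∨ A) ∧ (C ∨ A)   — distribute ∨ over ∧
≡ (D ∨ A) ∧ (C ∨ A)   — simplify

(D ∨ A) ∧ (C ∨ A)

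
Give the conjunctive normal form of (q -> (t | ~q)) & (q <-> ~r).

(~q | t) & (~q | ~r) & (r | q)

(q -> (t | ~q)) & (q <-> ~r)
≡ (~q | t | ~q) & (q <-> ~r)   [eliminate ->]
≡ (~q | t | ~q) & (q -> ~r) & (~r -> q)   [eliminate <->]
≡ (~q | t | ~q) & (~q | ~r) & (~r -> q)   [eliminate ->]
≡ (~q | t | ~q) & (~q | ~r) & (~~r | q)   [eliminate ->]
≡ (~q | t | ~q) & (~q | ~r) & (r | q)   [double negation]
≡ (~q | t) & (~q | ~r) & (r | q)   [simplify]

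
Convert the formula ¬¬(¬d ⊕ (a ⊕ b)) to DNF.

¬¬(¬d ⊕ (a ⊕ b))
= ¬¬((¬d ∧ ¬(a ⊕ b)) ∨ (¬¬d ∧ (a ⊕ b)))   [expand ⊕]
= ¬¬((¬d ∧ ¬((a ∧ ¬b) ∨ (¬a ∧ b))) ∨ (¬¬d ∧ (a ⊕ b)))   [expand ⊕]
= ¬¬((¬d ∧ ¬((a ∧ ¬b) ∨ (¬a ∧ b))) ∨ (¬¬d ∧ ((a ∧ ¬b) ∨ (¬a ∧ b))))   [expand ⊕]
= (¬d ∧ ¬((a ∧ ¬b) ∨ (¬a ∧ b))) ∨ (¬¬d ∧ ((a ∧ ¬b) ∨ (¬a ∧ b)))   [double negation]
= (¬d ∧ ¬(a ∧ ¬b) ∧ ¬(¬a ∧ b)) ∨ (¬¬d ∧ ((a ∧ ¬b) ∨ (¬a ∧ b)))   [De Morgan]
= (¬d ∧ (¬a ∨ ¬¬b) ∧ ¬(¬a ∧ b)) ∨ (¬¬d ∧ ((a ∧ ¬b) ∨ (¬a ∧ b)))   [De Morgan]
= (¬d ∧ (¬a ∨ b) ∧ ¬(¬a ∧ b)) ∨ (¬¬d ∧ ((a ∧ ¬b) ∨ (¬a ∧ b)))   [double negation]
= (¬d ∧ (¬a ∨ b) ∧ (¬¬a ∨ ¬b)) ∨ (¬¬d ∧ ((a ∧ ¬b) ∨ (¬a ∧ b)))   [De Morgan]
= (¬d ∧ (¬a ∨ b) ∧ (a ∨ ¬b)) ∨ (¬¬d ∧ ((a ∧ ¬b) ∨ (¬a ∧ b)))   [double negation]
= (¬d ∧ (¬a ∨ b) ∧ (a ∨ ¬b)) ∨ (d ∧ ((a ∧ ¬b) ∨ (¬a ∧ b)))   [double negation]
= (¬d ∧ ¬a ∧ a) ∨ (¬d ∧ ¬a ∧ ¬b) ∨ (¬d ∧ b ∧ a) ∨ (¬d ∧ b ∧ ¬b) ∨ (d ∧ a ∧ ¬b) ∨ (d ∧ ¬a ∧ b)   [distribute ∧ over ∨]
= (¬d ∧ ¬a ∧ ¬b) ∨ (¬d ∧ b ∧ a) ∨ (d ∧ a ∧ ¬b) ∨ (d ∧ ¬a ∧ b)   [simplify]

(¬d ∧ ¬a ∧ ¬b) ∨ (¬d ∧ b ∧ a) ∨ (d ∧ a ∧ ¬b) ∨ (d ∧ ¬a ∧ b)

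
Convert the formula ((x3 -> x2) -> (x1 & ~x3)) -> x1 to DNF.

((x3 -> x2) -> (x1 & ~x3)) -> x1
≡ ~((x3 -> x2) -> (x1 & ~x3)) | x1   [eliminate ->]
≡ ~(~(x3 -> x2) | (x1 & ~x3)) | x1   [eliminate ->]
≡ ~(~(~x3 | x2) | (x1 & ~x3)) | x1   [eliminate ->]
≡ (~~(~x3 | x2) & ~(x1 & ~x3)) | x1   [De Morgan]
≡ ((~x3 | x2) & ~(x1 & ~x3)) | x1   [double negation]
≡ ((~x3 | x2) & (~x1 | ~~x3)) | x1   [De Morgan]
≡ ((~x3 | x2) & (~x1 | x3)) | x1   [double negation]
≡ (~x3 & ~x1) | (~x3 & x3) | (x2 & ~x1) | (x2 & x3) | x1   [distribute & over |]
≡ (~x3 & ~x1) | (x2 & ~x1) | (x2 & x3) | x1   [simplify]

(~x3 & ~x1) | (x2 & ~x1) | (x2 & x3) | x1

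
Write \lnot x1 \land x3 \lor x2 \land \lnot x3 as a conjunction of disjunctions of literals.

\lnot x1 \land x3 \lor x2 \land \lnot x3
≡ (\lnot x1 \lor x2) \land (\lnot x1 \lor \lnot x3) \land (x3 \lor x2) \land (x3 \lor \lnot x3)   [distribute \lor over \land]
≡ (\lnot x1 \lor x2) \land (\lnot x1 \lor \lnot x3) \land (x3 \lor x2)   [simplify]

(\lnot x1 \lor x2) \land (\lnot x1 \lor \lnot x3) \land (x3 \lor x2)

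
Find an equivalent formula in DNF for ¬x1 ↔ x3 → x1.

¬x3 ∧ ¬x1

¬x1 ↔ x3 → x1
= (¬x1 → (x3 → x1)) ∧ ((x3 → x1) → ¬x1)   [eliminate ↔]
= (¬¬x1 ∨ (x3 → x1)) ∧ ((x3 → x1) → ¬x1)   [eliminate →]
= (¬¬x1 ∨ ¬x3 ∨ x1) ∧ ((x3 → x1) → ¬x1)   [eliminate →]
= (¬¬x1 ∨ ¬x3 ∨ x1) ∧ (¬(x3 → x1) ∨ ¬x1)   [eliminate →]
= (¬¬x1 ∨ ¬x3 ∨ x1) ∧ (¬(¬x3 ∨ x1) ∨ ¬x1)   [eliminate →]
= (x1 ∨ ¬x3 ∨ x1) ∧ (¬(¬x3 ∨ x1) ∨ ¬x1)   [double negation]
= (x1 ∨ ¬x3 ∨ x1) ∧ (¬¬x3 ∧ ¬x1 ∨ ¬x1)   [De Morgan]
= (x1 ∨ ¬x3 ∨ x1) ∧ (x3 ∧ ¬x1 ∨ ¬x1)   [double negation]
= x1 ∧ x3 ∧ ¬x1 ∨ x1 ∧ ¬x1 ∨ ¬x3 ∧ x3 ∧ ¬x1 ∨ ¬x3 ∧ ¬x1 ∨ x1 ∧ x3 ∧ ¬x1 ∨ x1 ∧ ¬x1   [distribute ∧ over ∨]
= ¬x3 ∧ ¬x1   [simplify]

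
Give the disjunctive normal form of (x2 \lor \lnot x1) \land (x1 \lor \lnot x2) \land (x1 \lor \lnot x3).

(x2 \land x1) \lor (\lnot x1 \land \lnot x2 \land \lnot x3)

(x2 \lor \lnot x1) \land (x1 \lor \lnot x2) \land (x1 \lor \lnot x3)
⇔ (x2 \land x1 \land x1) \lor (x2 \land x1 \land \lnot x3) \lor (x2 \land \lnot x2 \land x1) \lor (x2 \land \lnot x2 \land \lnot x3) \lor (\lnot x1 \land x1 \land x1) \lor (\lnot x1 \land x1 \land \lnot x3) \lor (\lnot x1 \land \lnot x2 \land x1) \lor (\lnot x1 \land \lnot x2 \land \lnot x3)
⇔ (x2 \land x1) \lor (\lnot x1 \land \lnot x2 \land \lnot x3)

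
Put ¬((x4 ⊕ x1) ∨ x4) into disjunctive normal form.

¬((x4 ⊕ x1) ∨ x4)
≡ ¬((x4 ∧ ¬x1) ∨ (¬x4 ∧ x1) ∨ x4)   [expand ⊕]
≡ ¬(x4 ∧ ¬x1) ∧ ¬(¬x4 ∧ x1) ∧ ¬x4   [De Morgan]
≡ (¬x4 ∨ ¬¬x1) ∧ ¬(¬x4 ∧ x1) ∧ ¬x4   [De Morgan]
≡ (¬x4 ∨ x1) ∧ ¬(¬x4 ∧ x1) ∧ ¬x4   [double negation]
≡ (¬x4 ∨ x1) ∧ (¬¬x4 ∨ ¬x1) ∧ ¬x4   [De Morgan]
≡ (¬x4 ∨ x1) ∧ (x4 ∨ ¬x1) ∧ ¬x4   [double negation]
≡ (¬x4 ∧ x4 ∧ ¬x4) ∨ (¬x4 ∧ ¬x1 ∧ ¬x4) ∨ (x1 ∧ x4 ∧ ¬x4) ∨ (x1 ∧ ¬x1 ∧ ¬x4)   [distribute ∧ over ∨]
≡ ¬x4 ∧ ¬x1   [simplify]

¬x4 ∧ ¬x1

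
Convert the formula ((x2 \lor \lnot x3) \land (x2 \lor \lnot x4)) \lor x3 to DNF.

((x2 \lor \lnot x3) \land (x2 \lor \lnot x4)) \lor x3
⇔ (x2 \land x2) \lor (x2 \land \lnot x4) \lor (\lnot x3 \land x2) \lor (\lnot x3 \land \lnot x4) \lor x3   — distribute \land over \lor
⇔ x2 \lor (\lnot x3 \land \lnot x4) \lor x3   — simplify

x2 \lor (\lnot x3 \land \lnot x4) \lor x3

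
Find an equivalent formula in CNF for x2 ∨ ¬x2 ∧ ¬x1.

x2 ∨ ¬x1

x2 ∨ ¬x2 ∧ ¬x1
⇔ (x2 ∨ ¬x2) ∧ (x2 ∨ ¬x1)   (distribute ∨ over ∧)
⇔ x2 ∨ ¬x1   (simplify)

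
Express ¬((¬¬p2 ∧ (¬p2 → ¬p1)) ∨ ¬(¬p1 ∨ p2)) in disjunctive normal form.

¬p2 ∧ ¬p1

¬((¬¬p2 ∧ (¬p2 → ¬p1)) ∨ ¬(¬p1 ∨ p2))
≡ ¬((¬¬p2 ∧ (¬¬p2 ∨ ¬p1)) ∨ ¬(¬p1 ∨ p2))   — eliminate →
≡ ¬(¬¬p2 ∧ (¬¬p2 ∨ ¬p1)) ∧ ¬¬(¬p1 ∨ p2)   — De Morgan
≡ (¬¬¬p2 ∨ ¬(¬¬p2 ∨ ¬p1)) ∧ ¬¬(¬p1 ∨ p2)   — De Morgan
≡ (¬p2 ∨ ¬(¬¬p2 ∨ ¬p1)) ∧ ¬¬(¬p1 ∨ p2)   — double negation
≡ (¬p2 ∨ (¬¬¬p2 ∧ ¬¬p1)) ∧ ¬¬(¬p1 ∨ p2)   — De Morgan
≡ (¬p2 ∨ (¬p2 ∧ ¬¬p1)) ∧ ¬¬(¬p1 ∨ p2)   — double negation
≡ (¬p2 ∨ (¬p2 ∧ p1)) ∧ ¬¬(¬p1 ∨ p2)   — double negation
≡ (¬p2 ∨ (¬p2 ∧ p1)) ∧ (¬p1 ∨ p2)   — double negation
≡ (¬p2 ∧ ¬p1) ∨ (¬p2 ∧ p2) ∨ (¬p2 ∧ p1 ∧ ¬p1) ∨ (¬p2 ∧ p1 ∧ p2)   — distribute ∧ over ∨
≡ ¬p2 ∧ ¬p1   — simplify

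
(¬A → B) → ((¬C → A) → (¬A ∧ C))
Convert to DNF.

(¬A ∧ ¬B) ∨ (¬C ∧ ¬A) ∨ (¬A ∧ C)

(¬A → B) → ((¬C → A) → (¬A ∧ C))
= ¬(¬A → B) ∨ ((¬C → A) → (¬A ∧ C))   — eliminate →
= ¬(¬¬A ∨ B) ∨ ((¬C → A) → (¬A ∧ C))   — eliminate →
= ¬(¬¬A ∨ B) ∨ ¬(¬C → A) ∨ (¬A ∧ C)   — eliminate →
= ¬(¬¬A ∨ B) ∨ ¬(¬¬C ∨ A) ∨ (¬A ∧ C)   — eliminate →
= (¬¬¬A ∧ ¬B) ∨ ¬(¬¬C ∨ A) ∨ (¬A ∧ C)   — De Morgan
= (¬A ∧ ¬B) ∨ ¬(¬¬C ∨ A) ∨ (¬A ∧ C)   — double negation
= (¬A ∧ ¬B) ∨ (¬¬¬C ∧ ¬A) ∨ (¬A ∧ C)   — De Morgan
= (¬A ∧ ¬B) ∨ (¬C ∧ ¬A) ∨ (¬A ∧ C)   — double negation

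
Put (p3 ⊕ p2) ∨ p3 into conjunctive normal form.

(p3 ⊕ p2) ∨ p3
≡ ((p3 ∨ p2) ∧ ¬(p3 ∧ p2)) ∨ p3   [expand ⊕]
≡ ((p3 ∨ p2) ∧ (¬p3 ∨ ¬p2)) ∨ p3   [De Morgan]
≡ (p3 ∨ p2 ∨ p3) ∧ (¬p3 ∨ ¬p2 ∨ p3)   [distribute ∨ over ∧]
≡ p3 ∨ p2   [simplify]

p3 ∨ p2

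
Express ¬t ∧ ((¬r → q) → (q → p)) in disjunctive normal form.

¬t ∧ ¬q ∨ ¬t ∧ p

¬t ∧ ((¬r → q) → (q → p))
≡ ¬t ∧ (¬(¬r → q) ∨ (q → p))   [eliminate →]
≡ ¬t ∧ (¬(¬¬r ∨ q) ∨ (q → p))   [eliminate →]
≡ ¬t ∧ (¬(¬¬r ∨ q) ∨ ¬q ∨ p)   [eliminate →]
≡ ¬t ∧ (¬¬¬r ∧ ¬q ∨ ¬q ∨ p)   [De Morgan]
≡ ¬t ∧ (¬r ∧ ¬q ∨ ¬q ∨ p)   [double negation]
≡ ¬t ∧ ¬r ∧ ¬q ∨ ¬t ∧ ¬q ∨ ¬t ∧ p   [distribute ∧ over ∨]
≡ ¬t ∧ ¬q ∨ ¬t ∧ p   [simplify]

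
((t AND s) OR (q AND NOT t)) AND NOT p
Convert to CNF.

((t AND s) OR (q AND NOT t)) AND NOT p
⇔ (t OR q) AND (t OR NOT t) AND (s OR q) AND (s OR NOT t) AND NOT p
⇔ (t OR q) AND (s OR q) AND (s OR NOT t) AND NOT p

(t OR q) AND (s OR q) AND (s OR NOT t) AND NOT p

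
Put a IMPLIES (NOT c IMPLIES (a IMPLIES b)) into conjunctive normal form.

NOT a OR c OR b

a IMPLIES (NOT c IMPLIES (a IMPLIES b))
≡ NOT a OR (NOT c IMPLIES (a IMPLIES b))   [eliminate IMPLIES]
≡ NOT a OR NOT NOT c OR (a IMPLIES b)   [eliminate IMPLIES]
≡ NOT a OR NOT NOT c OR NOT a OR b   [eliminate IMPLIES]
≡ NOT a OR c OR NOT a OR b   [double negation]
≡ NOT a OR c OR b   [simplify]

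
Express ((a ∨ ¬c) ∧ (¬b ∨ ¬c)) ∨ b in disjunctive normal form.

((a ∨ ¬c) ∧ (¬b ∨ ¬c)) ∨ b
≡ (a ∧ ¬b) ∨ (a ∧ ¬c) ∨ (¬c ∧ ¬b) ∨ (¬c ∧ ¬c) ∨ b   [distribute ∧ over ∨]
≡ (a ∧ ¬b) ∨ ¬c ∨ b   [simplify]

(a ∧ ¬b) ∨ ¬c ∨ b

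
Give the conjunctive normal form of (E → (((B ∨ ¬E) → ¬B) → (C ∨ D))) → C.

(E → (((B ∨ ¬E) → ¬B) → (C ∨ D))) → C
⇔ ¬(E → (((B ∨ ¬E) → ¬B) → (C ∨ D))) ∨ C   [eliminate →]
⇔ ¬(¬E ∨ (((B ∨ ¬E) → ¬B) → (C ∨ D))) ∨ C   [eliminate →]
⇔ ¬(¬E ∨ ¬((B ∨ ¬E) → ¬B) ∨ C ∨ D) ∨ C   [eliminate →]
⇔ ¬(¬E ∨ ¬(¬(B ∨ ¬E) ∨ ¬B) ∨ C ∨ D) ∨ C   [eliminate →]
⇔ (¬¬E ∧ ¬¬(¬(B ∨ ¬E) ∨ ¬B) ∧ ¬C ∧ ¬D) ∨ C   [De Morgan]
⇔ (E ∧ ¬¬(¬(B ∨ ¬E) ∨ ¬B) ∧ ¬C ∧ ¬D) ∨ C   [double negation]
⇔ (E ∧ (¬(B ∨ ¬E) ∨ ¬B) ∧ ¬C ∧ ¬D) ∨ C   [double negation]
⇔ (E ∧ ((¬B ∧ ¬¬E) ∨ ¬B) ∧ ¬C ∧ ¬D) ∨ C   [De Morgan]
⇔ (E ∧ ((¬B ∧ E) ∨ ¬B) ∧ ¬C ∧ ¬D) ∨ C   [double negation]
⇔ (E ∨ C) ∧ (¬B ∨ ¬B ∨ C) ∧ (E ∨ ¬B ∨ C) ∧ (¬C ∨ C) ∧ (¬D ∨ C)   [distribute ∨ over ∧]
⇔ (E ∨ C) ∧ (¬B ∨ C) ∧ (¬D ∨ C)   [simplify]

(E ∨ C) ∧ (¬B ∨ C) ∧ (¬D ∨ C)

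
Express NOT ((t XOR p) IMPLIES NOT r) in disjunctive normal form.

NOT ((t XOR p) IMPLIES NOT r)
≡ NOT (NOT (t XOR p) OR NOT r)   [eliminate IMPLIES]
≡ NOT (NOT ((t AND NOT p) OR (NOT t AND p)) OR NOT r)   [expand XOR]
≡ NOT NOT ((t AND NOT p) OR (NOT t AND p)) AND NOT NOT r   [De Morgan]
≡ ((t AND NOT p) OR (NOT t AND p)) AND NOT NOT r   [double negation]
≡ ((t AND NOT p) OR (NOT t AND p)) AND r   [double negation]
≡ (t AND NOT p AND r) OR (NOT t AND p AND r)   [distribute AND over OR]

(t AND NOT p AND r) OR (NOT t AND p AND r)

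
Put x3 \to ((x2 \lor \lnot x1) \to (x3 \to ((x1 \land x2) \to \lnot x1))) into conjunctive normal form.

\lnot x3 \lor \lnot x2 \lor \lnot x1

x3 \to ((x2 \lor \lnot x1) \to (x3 \to ((x1 \land x2) \to \lnot x1)))
≡ \lnot x3 \lor ((x2 \lor \lnot x1) \to (x3 \to ((x1 \land x2) \to \lnot x1)))   [eliminate \to]
≡ \lnot x3 \lor \lnot (x2 \lor \lnot x1) \lor (x3 \to ((x1 \land x2) \to \lnot x1))   [eliminate \to]
≡ \lnot x3 \lor \lnot (x2 \lor \lnot x1) \lor \lnot x3 \lor ((x1 \land x2) \to \lnot x1)   [eliminate \to]
≡ \lnot x3 \lor \lnot (x2 \lor \lnot x1) \lor \lnot x3 \lor \lnot (x1 \land x2) \lor \lnot x1   [eliminate \to]
≡ \lnot x3 \lor (\lnot x2 \land \lnot \lnot x1) \lor \lnot x3 \lor \lnot (x1 \land x2) \lor \lnot x1   [De Morgan]
≡ \lnot x3 \lor (\lnot x2 \land x1) \lor \lnot x3 \lor \lnot (x1 \land x2) \lor \lnot x1   [double negation]
≡ \lnot x3 \lor (\lnot x2 \land x1) \lor \lnot x3 \lor \lnot x1 \lor \lnot x2 \lor \lnot x1   [De Morgan]
≡ (\lnot x3 \lor \lnot x2 \lor \lnot x3 \lor \lnot x1 \lor \lnot x2 \lor \lnot x1) \land (\lnot x3 \lor x1 \lor \lnot x3 \lor \lnot x1 \lor \lnot x2 \lor \lnot x1)   [distribute \lor over \land]
≡ \lnot x3 \lor \lnot x2 \lor \lnot x1   [simplify]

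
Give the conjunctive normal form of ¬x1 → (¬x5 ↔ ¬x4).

(x1 ∨ x5 ∨ ¬x4) ∧ (x1 ∨ x4 ∨ ¬x5)

¬x1 → (¬x5 ↔ ¬x4)
≡ ¬¬x1 ∨ (¬x5 ↔ ¬x4)   [eliminate →]
≡ ¬¬x1 ∨ ((¬x5 → ¬x4) ∧ (¬x4 → ¬x5))   [eliminate ↔]
≡ ¬¬x1 ∨ ((¬¬x5 ∨ ¬x4) ∧ (¬x4 → ¬x5))   [eliminate →]
≡ ¬¬x1 ∨ ((¬¬x5 ∨ ¬x4) ∧ (¬¬x4 ∨ ¬x5))   [eliminate →]
≡ x1 ∨ ((¬¬x5 ∨ ¬x4) ∧ (¬¬x4 ∨ ¬x5))   [double negation]
≡ x1 ∨ ((x5 ∨ ¬x4) ∧ (¬¬x4 ∨ ¬x5))   [double negation]
≡ x1 ∨ ((x5 ∨ ¬x4) ∧ (x4 ∨ ¬x5))   [double negation]
≡ (x1 ∨ x5 ∨ ¬x4) ∧ (x1 ∨ x4 ∨ ¬x5)   [distribute ∨ over ∧]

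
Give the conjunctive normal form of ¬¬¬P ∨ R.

¬¬¬P ∨ R
≡ ¬P ∨ R   [double negation]

¬P ∨ R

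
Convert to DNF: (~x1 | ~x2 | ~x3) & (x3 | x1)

(~x1 & x3) | (~x2 & x3) | (~x2 & x1) | (~x3 & x1)

(~x1 | ~x2 | ~x3) & (x3 | x1)
= (~x1 & x3) | (~x1 & x1) | (~x2 & x3) | (~x2 & x1) | (~x3 & x3) | (~x3 & x1)   (distribute & over |)
= (~x1 & x3) | (~x2 & x3) | (~x2 & x1) | (~x3 & x1)   (simplify)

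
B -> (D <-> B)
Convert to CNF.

B -> (D <-> B)
≡ ~B | (D <-> B)   (eliminate ->)
≡ ~B | ((D -> B) & (B -> D))   (eliminate <->)
≡ ~B | ((~D | B) & (B -> D))   (eliminate ->)
≡ ~B | ((~D | B) & (~B | D))   (eliminate ->)
≡ (~B | ~D | B) & (~B | ~B | D)   (distribute | over &)
≡ ~B | D   (simplify)

~B | D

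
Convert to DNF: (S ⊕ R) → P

(¬S ∧ ¬R) ∨ (R ∧ S) ∨ P

(S ⊕ R) → P
= ¬(S ⊕ R) ∨ P   [eliminate →]
= ¬((S ∧ ¬R) ∨ (¬S ∧ R)) ∨ P   [expand ⊕]
= (¬(S ∧ ¬R) ∧ ¬(¬S ∧ R)) ∨ P   [De Morgan]
= ((¬S ∨ ¬¬R) ∧ ¬(¬S ∧ R)) ∨ P   [De Morgan]
= ((¬S ∨ R) ∧ ¬(¬S ∧ R)) ∨ P   [double negation]
= ((¬S ∨ R) ∧ (¬¬S ∨ ¬R)) ∨ P   [De Morgan]
= ((¬S ∨ R) ∧ (S ∨ ¬R)) ∨ P   [double negation]
= (¬S ∧ S) ∨ (¬S ∧ ¬R) ∨ (R ∧ S) ∨ (R ∧ ¬R) ∨ P   [distribute ∧ over ∨]
= (¬S ∧ ¬R) ∨ (R ∧ S) ∨ P   [simplify]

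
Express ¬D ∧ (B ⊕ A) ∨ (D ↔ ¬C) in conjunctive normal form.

(¬D ∨ ¬C) ∧ (B ∨ A ∨ C ∨ D) ∧ (¬B ∨ ¬A ∨ C ∨ D)

¬D ∧ (B ⊕ A) ∨ (D ↔ ¬C)
≡ ¬D ∧ (B ∨ A) ∧ ¬(B ∧ A) ∨ (D ↔ ¬C)   [expand ⊕]
≡ ¬D ∧ (B ∨ A) ∧ ¬(B ∧ A) ∨ (D → ¬C) ∧ (¬C → D)   [eliminate ↔]
≡ ¬D ∧ (B ∨ A) ∧ ¬(B ∧ A) ∨ (¬D ∨ ¬C) ∧ (¬C → D)   [eliminate →]
≡ ¬D ∧ (B ∨ A) ∧ ¬(B ∧ A) ∨ (¬D ∨ ¬C) ∧ (¬¬C ∨ D)   [eliminate →]
≡ ¬D ∧ (B ∨ A) ∧ (¬B ∨ ¬A) ∨ (¬D ∨ ¬C) ∧ (¬¬C ∨ D)   [De Morgan]
≡ ¬D ∧ (B ∨ A) ∧ (¬B ∨ ¬A) ∨ (¬D ∨ ¬C) ∧ (C ∨ D)   [double negation]
≡ (¬D ∨ ¬D ∨ ¬C) ∧ (¬D ∨ C ∨ D) ∧ (B ∨ A ∨ ¬D ∨ ¬C) ∧ (B ∨ A ∨ C ∨ D) ∧ (¬B ∨ ¬A ∨ ¬D ∨ ¬C) ∧ (¬B ∨ ¬A ∨ C ∨ D)   [distribute ∨ over ∧]
≡ (¬D ∨ ¬C) ∧ (B ∨ A ∨ C ∨ D) ∧ (¬B ∨ ¬A ∨ C ∨ D)   [simplify]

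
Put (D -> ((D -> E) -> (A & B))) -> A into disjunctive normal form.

(D & E & ~A) | (D & E & ~B) | A

(D -> ((D -> E) -> (A & B))) -> A
⇔ ~(D -> ((D -> E) -> (A & B))) | A   — eliminate ->
⇔ ~(~D | ((D -> E) -> (A & B))) | A   — eliminate ->
⇔ ~(~D | ~(D -> E) | (A & B)) | A   — eliminate ->
⇔ ~(~D | ~(~D | E) | (A & B)) | A   — eliminate ->
⇔ (~~D & ~~(~D | E) & ~(A & B)) | A   — De Morgan
⇔ (D & ~~(~D | E) & ~(A & B)) | A   — double negation
⇔ (D & (~D | E) & ~(A & B)) | A   — double negation
⇔ (D & (~D | E) & (~A | ~B)) | A   — De Morgan
⇔ (D & ~D & ~A) | (D & ~D & ~B) | (D & E & ~A) | (D & E & ~B) | A   — distribute & over |
⇔ (D & E & ~A) | (D & E & ~B) | A   — simplify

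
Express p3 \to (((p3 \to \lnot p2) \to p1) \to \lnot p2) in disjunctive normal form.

\lnot p3 \lor \lnot p2

p3 \to (((p3 \to \lnot p2) \to p1) \to \lnot p2)
= \lnot p3 \lor (((p3 \to \lnot p2) \to p1) \to \lnot p2)   (eliminate \to)
= \lnot p3 \lor \lnot ((p3 \to \lnot p2) \to p1) \lor \lnot p2   (eliminate \to)
= \lnot p3 \lor \lnot (\lnot (p3 \to \lnot p2) \lor p1) \lor \lnot p2   (eliminate \to)
= \lnot p3 \lor \lnot (\lnot (\lnot p3 \lor \lnot p2) \lor p1) \lor \lnot p2   (eliminate \to)
= \lnot p3 \lor (\lnot \lnot (\lnot p3 \lor \lnot p2) \land \lnot p1) \lor \lnot p2   (De Morgan)
= \lnot p3 \lor ((\lnot p3 \lor \lnot p2) \land \lnot p1) \lor \lnot p2   (double negation)
= \lnot p3 \lor (\lnot p3 \land \lnot p1) \lor (\lnot p2 \land \lnot p1) \lor \lnot p2   (distribute \land over \lor)
= \lnot p3 \lor \lnot p2   (simplify)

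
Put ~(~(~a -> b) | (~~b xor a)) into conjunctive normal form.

(a | b) & (~b | a) & (~a | b)

~(~(~a -> b) | (~~b xor a))
= ~(~(~~a | b) | (~~b xor a))   (eliminate ->)
= ~(~(~~a | b) | ((~~b | a) & ~(~~b & a)))   (expand xor)
= ~~(~~a | b) & ~((~~b | a) & ~(~~b & a))   (De Morgan)
= (~~a | b) & ~((~~b | a) & ~(~~b & a))   (double negation)
= (a | b) & ~((~~b | a) & ~(~~b & a))   (double negation)
= (a | b) & (~(~~b | a) | ~~(~~b & a))   (De Morgan)
= (a | b) & ((~~~b & ~a) | ~~(~~b & a))   (De Morgan)
= (a | b) & ((~b & ~a) | ~~(~~b & a))   (double negation)
= (a | b) & ((~b & ~a) | (~~b & a))   (double negation)
= (a | b) & ((~b & ~a) | (b & a))   (double negation)
= (a | b) & (~b | b) & (~b | a) & (~a | b) & (~a | a)   (distribute | over &)
= (a | b) & (~b | a) & (~a | b)   (simplify)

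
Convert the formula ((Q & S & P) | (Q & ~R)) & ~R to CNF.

((Q & S & P) | (Q & ~R)) & ~R
≡ (Q | Q) & (Q | ~R) & (S | Q) & (S | ~R) & (P | Q) & (P | ~R) & ~R   (distribute | over &)
≡ Q & ~R   (simplify)

Q & ~R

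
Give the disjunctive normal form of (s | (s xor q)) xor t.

(s | (s xor q)) xor t
≡ ((s | (s xor q)) & ~t) | (~(s | (s xor q)) & t)
≡ ((s | (s & ~q) | (~s & q)) & ~t) | (~(s | (s xor q)) & t)
≡ ((s | (s & ~q) | (~s & q)) & ~t) | (~(s | (s & ~q) | (~s & q)) & t)
≡ ((s | (s & ~q) | (~s & q)) & ~t) | (~s & ~(s & ~q) & ~(~s & q) & t)
≡ ((s | (s & ~q) | (~s & q)) & ~t) | (~s & (~s | ~~q) & ~(~s & q) & t)
≡ ((s | (s & ~q) | (~s & q)) & ~t) | (~s & (~s | q) & ~(~s & q) & t)
≡ ((s | (s & ~q) | (~s & q)) & ~t) | (~s & (~s | q) & (~~s | ~q) & t)
≡ ((s | (s & ~q) | (~s & q)) & ~t) | (~s & (~s | q) & (s | ~q) & t)
≡ (s & ~t) | (s & ~q & ~t) | (~s & q & ~t) | (~s & ~s & s & t) | (~s & ~s & ~q & t) | (~s & q & s & t) | (~s & q & ~q & t)
≡ (s & ~t) | (~s & q & ~t) | (~s & ~q & t)

(s & ~t) | (~s & q & ~t) | (~s & ~q & t)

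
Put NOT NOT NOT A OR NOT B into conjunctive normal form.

NOT A OR NOT B

NOT NOT NOT A OR NOT B
≡ NOT A OR NOT B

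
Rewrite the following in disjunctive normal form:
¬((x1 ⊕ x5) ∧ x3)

(¬x1 ∧ ¬x5) ∨ (x5 ∧ x1) ∨ ¬x3

¬((x1 ⊕ x5) ∧ x3)
≡ ¬(((x1 ∧ ¬x5) ∨ (¬x1 ∧ x5)) ∧ x3)   — expand ⊕
≡ ¬((x1 ∧ ¬x5) ∨ (¬x1 ∧ x5)) ∨ ¬x3   — De Morgan
≡ (¬(x1 ∧ ¬x5) ∧ ¬(¬x1 ∧ x5)) ∨ ¬x3   — De Morgan
≡ ((¬x1 ∨ ¬¬x5) ∧ ¬(¬x1 ∧ x5)) ∨ ¬x3   — De Morgan
≡ ((¬x1 ∨ x5) ∧ ¬(¬x1 ∧ x5)) ∨ ¬x3   — double negation
≡ ((¬x1 ∨ x5) ∧ (¬¬x1 ∨ ¬x5)) ∨ ¬x3   — De Morgan
≡ ((¬x1 ∨ x5) ∧ (x1 ∨ ¬x5)) ∨ ¬x3   — double negation
≡ (¬x1 ∧ x1) ∨ (¬x1 ∧ ¬x5) ∨ (x5 ∧ x1) ∨ (x5 ∧ ¬x5) ∨ ¬x3   — distribute ∧ over ∨
≡ (¬x1 ∧ ¬x5) ∨ (x5 ∧ x1) ∨ ¬x3   — simplify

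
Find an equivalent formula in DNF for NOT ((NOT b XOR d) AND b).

(b AND NOT d) OR NOT b

NOT ((NOT b XOR d) AND b)
= NOT (((NOT b AND NOT d) OR (NOT NOT b AND d)) AND b)   — expand XOR
= NOT ((NOT b AND NOT d) OR (NOT NOT b AND d)) OR NOT b   — De Morgan
= (NOT (NOT b AND NOT d) AND NOT (NOT NOT b AND d)) OR NOT b   — De Morgan
= ((NOT NOT b OR NOT NOT d) AND NOT (NOT NOT b AND d)) OR NOT b   — De Morgan
= ((b OR NOT NOT d) AND NOT (NOT NOT b AND d)) OR NOT b   — double negation
= ((b OR d) AND NOT (NOT NOT b AND d)) OR NOT b   — double negation
= ((b OR d) AND (NOT NOT NOT b OR NOT d)) OR NOT b   — De Morgan
= ((b OR d) AND (NOT b OR NOT d)) OR NOT b   — double negation
= (b AND NOT b) OR (b AND NOT d) OR (d AND NOT b) OR (d AND NOT d) OR NOT b   — distribute AND over OR
= (b AND NOT d) OR NOT b   — simplify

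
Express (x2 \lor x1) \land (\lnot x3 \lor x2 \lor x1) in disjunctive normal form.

x2 \lor x1

(x2 \lor x1) \land (\lnot x3 \lor x2 \lor x1)
= (x2 \land \lnot x3) \lor (x2 \land x2) \lor (x2 \land x1) \lor (x1 \land \lnot x3) \lor (x1 \land x2) \lor (x1 \land x1)   — distribute \land over \lor
= x2 \lor x1   — simplify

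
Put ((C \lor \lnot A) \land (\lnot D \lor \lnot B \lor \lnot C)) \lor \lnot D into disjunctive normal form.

((C \lor \lnot A) \land (\lnot D \lor \lnot B \lor \lnot C)) \lor \lnot D
≡ (C \land \lnot D) \lor (C \land \lnot B) \lor (C \land \lnot C) \lor (\lnot A \land \lnot D) \lor (\lnot A \land \lnot B) \lor (\lnot A \land \lnot C) \lor \lnot D   (distribute \land over \lor)
≡ (C \land \lnot B) \lor (\lnot A \land \lnot B) \lor (\lnot A \land \lnot C) \lor \lnot D   (simplify)

(C \land \lnot B) \lor (\lnot A \land \lnot B) \lor (\lnot A \land \lnot C) \lor \lnot D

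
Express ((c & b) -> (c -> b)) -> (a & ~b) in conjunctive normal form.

(c | a) & (b | a) & ~b

((c & b) -> (c -> b)) -> (a & ~b)
≡ ~((c & b) -> (c -> b)) | (a & ~b)   — eliminate ->
≡ ~(~(c & b) | (c -> b)) | (a & ~b)   — eliminate ->
≡ ~(~(c & b) | ~c | b) | (a & ~b)   — eliminate ->
≡ (~~(c & b) & ~~c & ~b) | (a & ~b)   — De Morgan
≡ (c & b & ~~c & ~b) | (a & ~b)   — double negation
≡ (c & b & c & ~b) | (a & ~b)   — double negation
≡ (c | a) & (c | ~b) & (b | a) & (b | ~b) & (c | a) & (c | ~b) & (~b | a) & (~b | ~b)   — distribute | over &
≡ (c | a) & (b | a) & ~b   — simplify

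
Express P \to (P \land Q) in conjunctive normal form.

P \to (P \land Q)
≡ \lnot P \lor (P \land Q)
≡ (\lnot P \lor P) \land (\lnot P \lor Q)
≡ \lnot P \lor Q

\lnot P \lor Q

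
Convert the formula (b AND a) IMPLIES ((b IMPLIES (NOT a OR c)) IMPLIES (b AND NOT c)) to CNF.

(b AND a) IMPLIES ((b IMPLIES (NOT a OR c)) IMPLIES (b AND NOT c))
≡ NOT (b AND a) OR ((b IMPLIES (NOT a OR c)) IMPLIES (b AND NOT c))   (eliminate IMPLIES)
≡ NOT (b AND a) OR NOT (b IMPLIES (NOT a OR c)) OR (b AND NOT c)   (eliminate IMPLIES)
≡ NOT (b AND a) OR NOT (NOT b OR NOT a OR c) OR (b AND NOT c)   (eliminate IMPLIES)
≡ NOT b OR NOT a OR NOT (NOT b OR NOT a OR c) OR (b AND NOT c)   (De Morgan)
≡ NOT b OR NOT a OR (NOT NOT b AND NOT NOT a AND NOT c) OR (b AND NOT c)   (De Morgan)
≡ NOT b OR NOT a OR (b AND NOT NOT a AND NOT c) OR (b AND NOT c)   (double negation)
≡ NOT b OR NOT a OR (b AND a AND NOT c) OR (b AND NOT c)   (double negation)
≡ (NOT b OR NOT a OR b OR b) AND (NOT b OR NOT a OR b OR NOT c) AND (NOT b OR NOT a OR a OR b) AND (NOT b OR NOT a OR a OR NOT c) AND (NOT b OR NOT a OR NOT c OR b) AND (NOT b OR NOT a OR NOT c OR NOT c)   (distribute OR over AND)
≡ NOT b OR NOT a OR NOT c   (simplify)

NOT b OR NOT a OR NOT c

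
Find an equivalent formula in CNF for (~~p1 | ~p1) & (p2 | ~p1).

p2 | ~p1

(~~p1 | ~p1) & (p2 | ~p1)
≡ (p1 | ~p1) & (p2 | ~p1)   [double negation]
≡ p2 | ~p1   [simplify]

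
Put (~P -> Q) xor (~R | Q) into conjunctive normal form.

(~P -> Q) xor (~R | Q)
≡ ((~P -> Q) | ~R | Q) & ~((~P -> Q) & (~R | Q))   — expand xor
≡ (~~P | Q | ~R | Q) & ~((~P -> Q) & (~R | Q))   — eliminate ->
≡ (~~P | Q | ~R | Q) & ~((~~P | Q) & (~R | Q))   — eliminate ->
≡ (P | Q | ~R | Q) & ~((~~P | Q) & (~R | Q))   — double negation
≡ (P | Q | ~R | Q) & (~(~~P | Q) | ~(~R | Q))   — De Morgan
≡ (P | Q | ~R | Q) & ((~~~P & ~Q) | ~(~R | Q))   — De Morgan
≡ (P | Q | ~R | Q) & ((~P & ~Q) | ~(~R | Q))   — double negation
≡ (P | Q | ~R | Q) & ((~P & ~Q) | (~~R & ~Q))   — De Morgan
≡ (P | Q | ~R | Q) & ((~P & ~Q) | (R & ~Q))   — double negation
≡ (P | Q | ~R | Q) & (~P | R) & (~P | ~Q) & (~Q | R) & (~Q | ~Q)   — distribute | over &
≡ (P | Q | ~R) & (~P | R) & ~Q   — simplify

(P | Q | ~R) & (~P | R) & ~Q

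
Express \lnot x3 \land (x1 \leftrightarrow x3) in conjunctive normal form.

\lnot x3 \land (x1 \leftrightarrow x3)
≡ \lnot x3 \land (x1 \to x3) \land (x3 \to x1)   [eliminate \leftrightarrow]
≡ \lnot x3 \land (\lnot x1 \lor x3) \land (x3 \to x1)   [eliminate \to]
≡ \lnot x3 \land (\lnot x1 \lor x3) \land (\lnot x3 \lor x1)   [eliminate \to]
≡ \lnot x3 \land (\lnot x1 \lor x3)   [simplify]

\lnot x3 \land (\lnot x1 \lor x3)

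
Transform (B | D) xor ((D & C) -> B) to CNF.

(B | D) xor ((D & C) -> B)
≡ (B | D | ((D & C) -> B)) & ~((B | D) & ((D & C) -> B))   [expand xor]
≡ (B | D | ~(D & C) | B) & ~((B | D) & ((D & C) -> B))   [eliminate ->]
≡ (B | D | ~(D & C) | B) & ~((B | D) & (~(D & C) | B))   [eliminate ->]
≡ (B | D | ~D | ~C | B) & ~((B | D) & (~(D & C) | B))   [De Morgan]
≡ (B | D | ~D | ~C | B) & (~(B | D) | ~(~(D & C) | B))   [De Morgan]
≡ (B | D | ~D | ~C | B) & ((~B & ~D) | ~(~(D & C) | B))   [De Morgan]
≡ (B | D | ~D | ~C | B) & ((~B & ~D) | (~~(D & C) & ~B))   [De Morgan]
≡ (B | D | ~D | ~C | B) & ((~B & ~D) | (D & C & ~B))   [double negation]
≡ (B | D | ~D | ~C | B) & (~B | D) & (~B | C) & (~B | ~B) & (~D | D) & (~D | C) & (~D | ~B)   [distribute | over &]
≡ ~B & (~D | C)   [simplify]

~B & (~D | C)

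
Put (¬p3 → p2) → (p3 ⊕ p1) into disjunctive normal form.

(¬p3 → p2) → (p3 ⊕ p1)
≡ ¬(¬p3 → p2) ∨ (p3 ⊕ p1)   (eliminate →)
≡ ¬(¬¬p3 ∨ p2) ∨ (p3 ⊕ p1)   (eliminate →)
≡ ¬(¬¬p3 ∨ p2) ∨ (p3 ∧ ¬p1) ∨ (¬p3 ∧ p1)   (expand ⊕)
≡ (¬¬¬p3 ∧ ¬p2) ∨ (p3 ∧ ¬p1) ∨ (¬p3 ∧ p1)   (De Morgan)
≡ (¬p3 ∧ ¬p2) ∨ (p3 ∧ ¬p1) ∨ (¬p3 ∧ p1)   (double negation)

(¬p3 ∧ ¬p2) ∨ (p3 ∧ ¬p1) ∨ (¬p3 ∧ p1)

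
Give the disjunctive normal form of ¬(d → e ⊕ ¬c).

d ∧ ¬e ∧ c ∨ d ∧ ¬c ∧ e

¬(d → e ⊕ ¬c)
≡ ¬(¬d ∨ (e ⊕ ¬c))
≡ ¬(¬d ∨ e ∧ ¬¬c ∨ ¬e ∧ ¬c)
≡ ¬¬d ∧ ¬(e ∧ ¬¬c) ∧ ¬(¬e ∧ ¬c)
≡ d ∧ ¬(e ∧ ¬¬c) ∧ ¬(¬e ∧ ¬c)
≡ d ∧ (¬e ∨ ¬¬¬c) ∧ ¬(¬e ∧ ¬c)
≡ d ∧ (¬e ∨ ¬c) ∧ ¬(¬e ∧ ¬c)
≡ d ∧ (¬e ∨ ¬c) ∧ (¬¬e ∨ ¬¬c)
≡ d ∧ (¬e ∨ ¬c) ∧ (e ∨ ¬¬c)
≡ d ∧ (¬e ∨ ¬c) ∧ (e ∨ c)
≡ d ∧ ¬e ∧ e ∨ d ∧ ¬e ∧ c ∨ d ∧ ¬c ∧ e ∨ d ∧ ¬c ∧ c
≡ d ∧ ¬e ∧ c ∨ d ∧ ¬c ∧ e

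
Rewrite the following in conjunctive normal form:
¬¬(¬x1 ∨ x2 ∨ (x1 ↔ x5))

¬¬(¬x1 ∨ x2 ∨ (x1 ↔ x5))
≡ ¬¬(¬x1 ∨ x2 ∨ ((x1 → x5) ∧ (x5 → x1)))   (eliminate ↔)
≡ ¬¬(¬x1 ∨ x2 ∨ ((¬x1 ∨ x5) ∧ (x5 → x1)))   (eliminate →)
≡ ¬¬(¬x1 ∨ x2 ∨ ((¬x1 ∨ x5) ∧ (¬x5 ∨ x1)))   (eliminate →)
≡ ¬x1 ∨ x2 ∨ ((¬x1 ∨ x5) ∧ (¬x5 ∨ x1))   (double negation)
≡ (¬x1 ∨ x2 ∨ ¬x1 ∨ x5) ∧ (¬x1 ∨ x2 ∨ ¬x5 ∨ x1)   (distribute ∨ over ∧)
≡ ¬x1 ∨ x2 ∨ x5   (simplify)

¬x1 ∨ x2 ∨ x5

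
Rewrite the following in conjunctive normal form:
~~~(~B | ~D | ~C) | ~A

(B | ~A) & (D | ~A) & (C | ~A)

~~~(~B | ~D | ~C) | ~A
= ~(~B | ~D | ~C) | ~A   [double negation]
= (~~B & ~~D & ~~C) | ~A   [De Morgan]
= (B & ~~D & ~~C) | ~A   [double negation]
= (B & D & ~~C) | ~A   [double negation]
= (B & D & C) | ~A   [double negation]
= (B | ~A) & (D | ~A) & (C | ~A)   [distribute | over &]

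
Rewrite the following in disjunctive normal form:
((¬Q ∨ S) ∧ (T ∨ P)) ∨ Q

(¬Q ∧ T) ∨ (¬Q ∧ P) ∨ (S ∧ T) ∨ (S ∧ P) ∨ Q

((¬Q ∨ S) ∧ (T ∨ P)) ∨ Q
⇔ (¬Q ∧ T) ∨ (¬Q ∧ P) ∨ (S ∧ T) ∨ (S ∧ P) ∨ Q   [distribute ∧ over ∨]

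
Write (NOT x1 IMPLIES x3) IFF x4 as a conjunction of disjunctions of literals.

(NOT x1 OR x4) AND (NOT x3 OR x4) AND (NOT x4 OR x1 OR x3)

(NOT x1 IMPLIES x3) IFF x4
= ((NOT x1 IMPLIES x3) IMPLIES x4) AND (x4 IMPLIES (NOT x1 IMPLIES x3))   [eliminate IFF]
= (NOT (NOT x1 IMPLIES x3) OR x4) AND (x4 IMPLIES (NOT x1 IMPLIES x3))   [eliminate IMPLIES]
= (NOT (NOT NOT x1 OR x3) OR x4) AND (x4 IMPLIES (NOT x1 IMPLIES x3))   [eliminate IMPLIES]
= (NOT (NOT NOT x1 OR x3) OR x4) AND (NOT x4 OR (NOT x1 IMPLIES x3))   [eliminate IMPLIES]
= (NOT (NOT NOT x1 OR x3) OR x4) AND (NOT x4 OR NOT NOT x1 OR x3)   [eliminate IMPLIES]
= ((NOT NOT NOT x1 AND NOT x3) OR x4) AND (NOT x4 OR NOT NOT x1 OR x3)   [De Morgan]
= ((NOT x1 AND NOT x3) OR x4) AND (NOT x4 OR NOT NOT x1 OR x3)   [double negation]
= ((NOT x1 AND NOT x3) OR x4) AND (NOT x4 OR x1 OR x3)   [double negation]
= (NOT x1 OR x4) AND (NOT x3 OR x4) AND (NOT x4 OR x1 OR x3)   [distribute OR over AND]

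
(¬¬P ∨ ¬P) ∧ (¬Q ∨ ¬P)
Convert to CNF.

(¬¬P ∨ ¬P) ∧ (¬Q ∨ ¬P)
≡ (P ∨ ¬P) ∧ (¬Q ∨ ¬P)   [double negation]
≡ ¬Q ∨ ¬P   [simplify]

¬Q ∨ ¬P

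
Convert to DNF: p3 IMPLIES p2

NOT p3 OR p2

p3 IMPLIES p2
≡ NOT p3 OR p2   (eliminate IMPLIES)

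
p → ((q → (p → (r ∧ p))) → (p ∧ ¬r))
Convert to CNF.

¬p ∨ ¬r

p → ((q → (p → (r ∧ p))) → (p ∧ ¬r))
≡ ¬p ∨ ((q → (p → (r ∧ p))) → (p ∧ ¬r))   [eliminate →]
≡ ¬p ∨ ¬(q → (p → (r ∧ p))) ∨ (p ∧ ¬r)   [eliminate →]
≡ ¬p ∨ ¬(¬q ∨ (p → (r ∧ p))) ∨ (p ∧ ¬r)   [eliminate →]
≡ ¬p ∨ ¬(¬q ∨ ¬p ∨ (r ∧ p)) ∨ (p ∧ ¬r)   [eliminate →]
≡ ¬p ∨ (¬¬q ∧ ¬¬p ∧ ¬(r ∧ p)) ∨ (p ∧ ¬r)   [De Morgan]
≡ ¬p ∨ (q ∧ ¬¬p ∧ ¬(r ∧ p)) ∨ (p ∧ ¬r)   [double negation]
≡ ¬p ∨ (q ∧ p ∧ ¬(r ∧ p)) ∨ (p ∧ ¬r)   [double negation]
≡ ¬p ∨ (q ∧ p ∧ (¬r ∨ ¬p)) ∨ (p ∧ ¬r)   [De Morgan]
≡ (¬p ∨ q ∨ p) ∧ (¬p ∨ q ∨ ¬r) ∧ (¬p ∨ p ∨ p) ∧ (¬p ∨ p ∨ ¬r) ∧ (¬p ∨ ¬r ∨ ¬p ∨ p) ∧ (¬p ∨ ¬r ∨ ¬p ∨ ¬r)   [distribute ∨ over ∧]
≡ ¬p ∨ ¬r   [simplify]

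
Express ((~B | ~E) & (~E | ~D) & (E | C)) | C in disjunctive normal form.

((~B | ~E) & (~E | ~D) & (E | C)) | C
≡ (~B & ~E & E) | (~B & ~E & C) | (~B & ~D & E) | (~B & ~D & C) | (~E & ~E & E) | (~E & ~E & C) | (~E & ~D & E) | (~E & ~D & C) | C   — distribute & over |
≡ (~B & ~D & E) | C   — simplify

(~B & ~D & E) | C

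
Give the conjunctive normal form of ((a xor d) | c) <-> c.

((a xor d) | c) <-> c
= (((a xor d) | c) -> c) & (c -> ((a xor d) | c))
= (~((a xor d) | c) | c) & (c -> ((a xor d) | c))
= (~(((a | d) & ~(a & d)) | c) | c) & (c -> ((a xor d) | c))
= (~(((a | d) & ~(a & d)) | c) | c) & (~c | (a xor d) | c)
= (~(((a | d) & ~(a & d)) | c) | c) & (~c | ((a | d) & ~(a & d)) | c)
= ((~((a | d) & ~(a & d)) & ~c) | c) & (~c | ((a | d) & ~(a & d)) | c)
= (((~(a | d) | ~~(a & d)) & ~c) | c) & (~c | ((a | d) & ~(a & d)) | c)
= ((((~a & ~d) | ~~(a & d)) & ~c) | c) & (~c | ((a | d) & ~(a & d)) | c)
= ((((~a & ~d) | (a & d)) & ~c) | c) & (~c | ((a | d) & ~(a & d)) | c)
= ((((~a & ~d) | (a & d)) & ~c) | c) & (~c | ((a | d) & (~a | ~d)) | c)
= (~a | a | c) & (~a | d | c) & (~d | a | c) & (~d | d | c) & (~c | c) & (~c | a | d | c) & (~c | ~a | ~d | c)
= (~a | d | c) & (~d | a | c)

(~a | d | c) & (~d | a | c)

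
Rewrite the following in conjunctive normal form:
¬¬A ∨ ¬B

A ∨ ¬B

¬¬A ∨ ¬B
≡ A ∨ ¬B   (double negation)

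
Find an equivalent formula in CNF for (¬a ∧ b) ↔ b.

¬b ∨ ¬a

(¬a ∧ b) ↔ b
⇔ ((¬a ∧ b) → b) ∧ (b → (¬a ∧ b))   [eliminate ↔]
⇔ (¬(¬a ∧ b) ∨ b) ∧ (b → (¬a ∧ b))   [eliminate →]
⇔ (¬(¬a ∧ b) ∨ b) ∧ (¬b ∨ (¬a ∧ b))   [eliminate →]
⇔ (¬¬a ∨ ¬b ∨ b) ∧ (¬b ∨ (¬a ∧ b))   [De Morgan]
⇔ (a ∨ ¬b ∨ b) ∧ (¬b ∨ (¬a ∧ b))   [double negation]
⇔ (a ∨ ¬b ∨ b) ∧ (¬b ∨ ¬a) ∧ (¬b ∨ b)   [distribute ∨ over ∧]
⇔ ¬b ∨ ¬a   [simplify]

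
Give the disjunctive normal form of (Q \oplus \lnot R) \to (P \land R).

(Q \oplus \lnot R) \to (P \land R)
≡ \lnot (Q \oplus \lnot R) \lor (P \land R)   [eliminate \to]
≡ \lnot ((Q \land \lnot \lnot R) \lor (\lnot Q \land \lnot R)) \lor (P \land R)   [expand \oplus]
≡ (\lnot (Q \land \lnot \lnot R) \land \lnot (\lnot Q \land \lnot R)) \lor (P \land R)   [De Morgan]
≡ ((\lnot Q \lor \lnot \lnot \lnot R) \land \lnot (\lnot Q \land \lnot R)) \lor (P \land R)   [De Morgan]
≡ ((\lnot Q \lor \lnot R) \land \lnot (\lnot Q \land \lnot R)) \lor (P \land R)   [double negation]
≡ ((\lnot Q \lor \lnot R) \land (\lnot \lnot Q \lor \lnot \lnot R)) \lor (P \land R)   [De Morgan]
≡ ((\lnot Q \lor \lnot R) \land (Q \lor \lnot \lnot R)) \lor (P \land R)   [double negation]
≡ ((\lnot Q \lor \lnot R) \land (Q \lor R)) \lor (P \land R)   [double negation]
≡ (\lnot Q \land Q) \lor (\lnot Q \land R) \lor (\lnot R \land Q) \lor (\lnot R \land R) \lor (P \land R)   [distribute \land over \lor]
≡ (\lnot Q \land R) \lor (\lnot R \land Q) \lor (P \land R)   [simplify]

(\lnot Q \land R) \lor (\lnot R \land Q) \lor (P \land R)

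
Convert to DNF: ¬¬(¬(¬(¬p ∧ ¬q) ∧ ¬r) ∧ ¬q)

¬¬(¬(¬(¬p ∧ ¬q) ∧ ¬r) ∧ ¬q)
≡ ¬(¬(¬p ∧ ¬q) ∧ ¬r) ∧ ¬q   [double negation]
≡ (¬¬(¬p ∧ ¬q) ∨ ¬¬r) ∧ ¬q   [De Morgan]
≡ ((¬p ∧ ¬q) ∨ ¬¬r) ∧ ¬q   [double negation]
≡ ((¬p ∧ ¬q) ∨ r) ∧ ¬q   [double negation]
≡ (¬p ∧ ¬q ∧ ¬q) ∨ (r ∧ ¬q)   [distribute ∧ over ∨]
≡ (¬p ∧ ¬q) ∨ (r ∧ ¬q)   [simplify]

(¬p ∧ ¬q) ∨ (r ∧ ¬q)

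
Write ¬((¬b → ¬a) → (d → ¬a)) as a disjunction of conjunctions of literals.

b ∧ d ∧ a

¬((¬b → ¬a) → (d → ¬a))
= ¬(¬(¬b → ¬a) ∨ (d → ¬a))
= ¬(¬(¬¬b ∨ ¬a) ∨ (d → ¬a))
= ¬(¬(¬¬b ∨ ¬a) ∨ ¬d ∨ ¬a)
= ¬¬(¬¬b ∨ ¬a) ∧ ¬¬d ∧ ¬¬a
= (¬¬b ∨ ¬a) ∧ ¬¬d ∧ ¬¬a
= (b ∨ ¬a) ∧ ¬¬d ∧ ¬¬a
= (b ∨ ¬a) ∧ d ∧ ¬¬a
= (b ∨ ¬a) ∧ d ∧ a
= (b ∧ d ∧ a) ∨ (¬a ∧ d ∧ a)
= b ∧ d ∧ a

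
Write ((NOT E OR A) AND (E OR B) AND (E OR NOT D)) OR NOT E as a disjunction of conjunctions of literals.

(A AND E) OR (A AND B AND NOT D) OR NOT E

((NOT E OR A) AND (E OR B) AND (E OR NOT D)) OR NOT E
⇔ (NOT E AND E AND E) OR (NOT E AND E AND NOT D) OR (NOT E AND B AND E) OR (NOT E AND B AND NOT D) OR (A AND E AND E) OR (A AND E AND NOT D) OR (A AND B AND E) OR (A AND B AND NOT D) OR NOT E   [distribute AND over OR]
⇔ (A AND E) OR (A AND B AND NOT D) OR NOT E   [simplify]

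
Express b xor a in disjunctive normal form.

b xor a
⇔ (b & ~a) | (~b & a)   — expand xor

(b & ~a) | (~b & a)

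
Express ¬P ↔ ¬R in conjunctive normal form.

¬P ↔ ¬R
≡ (¬P → ¬R) ∧ (¬R → ¬P)   — eliminate ↔
≡ (¬¬P ∨ ¬R) ∧ (¬R → ¬P)   — eliminate →
≡ (¬¬P ∨ ¬R) ∧ (¬¬R ∨ ¬P)   — eliminate →
≡ (P ∨ ¬R) ∧ (¬¬R ∨ ¬P)   — double negation
≡ (P ∨ ¬R) ∧ (R ∨ ¬P)   — double negation

(P ∨ ¬R) ∧ (R ∨ ¬P)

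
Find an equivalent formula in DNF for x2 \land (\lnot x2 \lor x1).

x2 \land x1

x2 \land (\lnot x2 \lor x1)
⇔ x2 \land \lnot x2 \lor x2 \land x1   — distribute \land over \lor
⇔ x2 \land x1   — simplify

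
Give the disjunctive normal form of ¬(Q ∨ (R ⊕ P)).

(¬Q ∧ ¬R ∧ ¬P) ∨ (¬Q ∧ P ∧ R)

¬(Q ∨ (R ⊕ P))
≡ ¬(Q ∨ (R ∧ ¬P) ∨ (¬R ∧ P))   (expand ⊕)
≡ ¬Q ∧ ¬(R ∧ ¬P) ∧ ¬(¬R ∧ P)   (De Morgan)
≡ ¬Q ∧ (¬R ∨ ¬¬P) ∧ ¬(¬R ∧ P)   (De Morgan)
≡ ¬Q ∧ (¬R ∨ P) ∧ ¬(¬R ∧ P)   (double negation)
≡ ¬Q ∧ (¬R ∨ P) ∧ (¬¬R ∨ ¬P)   (De Morgan)
≡ ¬Q ∧ (¬R ∨ P) ∧ (R ∨ ¬P)   (double negation)
≡ (¬Q ∧ ¬R ∧ R) ∨ (¬Q ∧ ¬R ∧ ¬P) ∨ (¬Q ∧ P ∧ R) ∨ (¬Q ∧ P ∧ ¬P)   (distribute ∧ over ∨)
≡ (¬Q ∧ ¬R ∧ ¬P) ∨ (¬Q ∧ P ∧ R)   (simplify)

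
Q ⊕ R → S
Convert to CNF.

(¬Q ∨ R ∨ S) ∧ (¬R ∨ Q ∨ S)

Q ⊕ R → S
≡ ¬(Q ⊕ R) ∨ S   — eliminate →
≡ ¬((Q ∨ R) ∧ ¬(Q ∧ R)) ∨ S   — expand ⊕
≡ ¬(Q ∨ R) ∨ ¬¬(Q ∧ R) ∨ S   — De Morgan
≡ ¬Q ∧ ¬R ∨ ¬¬(Q ∧ R) ∨ S   — De Morgan
≡ ¬Q ∧ ¬R ∨ Q ∧ R ∨ S   — double negation
≡ (¬Q ∨ Q ∨ S) ∧ (¬Q ∨ R ∨ S) ∧ (¬R ∨ Q ∨ S) ∧ (¬R ∨ R ∨ S)   — distribute ∨ over ∧
≡ (¬Q ∨ R ∨ S) ∧ (¬R ∨ Q ∨ S)   — simplify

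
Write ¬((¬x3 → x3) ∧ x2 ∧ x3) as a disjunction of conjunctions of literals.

¬x3 ∨ ¬x2

¬((¬x3 → x3) ∧ x2 ∧ x3)
= ¬((¬¬x3 ∨ x3) ∧ x2 ∧ x3)   [eliminate →]
= ¬(¬¬x3 ∨ x3) ∨ ¬x2 ∨ ¬x3   [De Morgan]
= (¬¬¬x3 ∧ ¬x3) ∨ ¬x2 ∨ ¬x3   [De Morgan]
= (¬x3 ∧ ¬x3) ∨ ¬x2 ∨ ¬x3   [double negation]
= ¬x3 ∨ ¬x2   [simplify]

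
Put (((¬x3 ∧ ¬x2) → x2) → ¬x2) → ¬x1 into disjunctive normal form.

(((¬x3 ∧ ¬x2) → x2) → ¬x2) → ¬x1
⇔ ¬(((¬x3 ∧ ¬x2) → x2) → ¬x2) ∨ ¬x1   — eliminate →
⇔ ¬(¬((¬x3 ∧ ¬x2) → x2) ∨ ¬x2) ∨ ¬x1   — eliminate →
⇔ ¬(¬(¬(¬x3 ∧ ¬x2) ∨ x2) ∨ ¬x2) ∨ ¬x1   — eliminate →
⇔ (¬¬(¬(¬x3 ∧ ¬x2) ∨ x2) ∧ ¬¬x2) ∨ ¬x1   — De Morgan
⇔ ((¬(¬x3 ∧ ¬x2) ∨ x2) ∧ ¬¬x2) ∨ ¬x1   — double negation
⇔ ((¬¬x3 ∨ ¬¬x2 ∨ x2) ∧ ¬¬x2) ∨ ¬x1   — De Morgan
⇔ ((x3 ∨ ¬¬x2 ∨ x2) ∧ ¬¬x2) ∨ ¬x1   — double negation
⇔ ((x3 ∨ x2 ∨ x2) ∧ ¬¬x2) ∨ ¬x1   — double negation
⇔ ((x3 ∨ x2 ∨ x2) ∧ x2) ∨ ¬x1   — double negation
⇔ (x3 ∧ x2) ∨ (x2 ∧ x2) ∨ (x2 ∧ x2) ∨ ¬x1   — distribute ∧ over ∨
⇔ x2 ∨ ¬x1   — simplify

x2 ∨ ¬x1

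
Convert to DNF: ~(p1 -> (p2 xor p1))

p1 & p2

~(p1 -> (p2 xor p1))
= ~(~p1 | (p2 xor p1))   [eliminate ->]
= ~(~p1 | (p2 & ~p1) | (~p2 & p1))   [expand xor]
= ~~p1 & ~(p2 & ~p1) & ~(~p2 & p1)   [De Morgan]
= p1 & ~(p2 & ~p1) & ~(~p2 & p1)   [double negation]
= p1 & (~p2 | ~~p1) & ~(~p2 & p1)   [De Morgan]
= p1 & (~p2 | p1) & ~(~p2 & p1)   [double negation]
= p1 & (~p2 | p1) & (~~p2 | ~p1)   [De Morgan]
= p1 & (~p2 | p1) & (p2 | ~p1)   [double negation]
= (p1 & ~p2 & p2) | (p1 & ~p2 & ~p1) | (p1 & p1 & p2) | (p1 & p1 & ~p1)   [distribute & over |]
= p1 & p2   [simplify]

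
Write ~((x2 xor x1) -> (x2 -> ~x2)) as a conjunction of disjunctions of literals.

~((x2 xor x1) -> (x2 -> ~x2))
⇔ ~(~(x2 xor x1) | (x2 -> ~x2))   — eliminate ->
⇔ ~(~((x2 | x1) & ~(x2 & x1)) | (x2 -> ~x2))   — expand xor
⇔ ~(~((x2 | x1) & ~(x2 & x1)) | ~x2 | ~x2)   — eliminate ->
⇔ ~~((x2 | x1) & ~(x2 & x1)) & ~~x2 & ~~x2   — De Morgan
⇔ (x2 | x1) & ~(x2 & x1) & ~~x2 & ~~x2   — double negation
⇔ (x2 | x1) & (~x2 | ~x1) & ~~x2 & ~~x2   — De Morgan
⇔ (x2 | x1) & (~x2 | ~x1) & x2 & ~~x2   — double negation
⇔ (x2 | x1) & (~x2 | ~x1) & x2 & x2   — double negation
⇔ (~x2 | ~x1) & x2   — simplify

(~x2 | ~x1) & x2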